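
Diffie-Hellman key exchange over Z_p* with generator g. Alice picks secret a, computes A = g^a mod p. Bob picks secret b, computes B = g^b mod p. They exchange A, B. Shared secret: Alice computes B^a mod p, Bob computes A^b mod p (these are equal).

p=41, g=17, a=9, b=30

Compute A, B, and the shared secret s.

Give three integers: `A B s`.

Answer: 26 9 9

Derivation:
A = 17^9 mod 41  (bits of 9 = 1001)
  bit 0 = 1: r = r^2 * 17 mod 41 = 1^2 * 17 = 1*17 = 17
  bit 1 = 0: r = r^2 mod 41 = 17^2 = 2
  bit 2 = 0: r = r^2 mod 41 = 2^2 = 4
  bit 3 = 1: r = r^2 * 17 mod 41 = 4^2 * 17 = 16*17 = 26
  -> A = 26
B = 17^30 mod 41  (bits of 30 = 11110)
  bit 0 = 1: r = r^2 * 17 mod 41 = 1^2 * 17 = 1*17 = 17
  bit 1 = 1: r = r^2 * 17 mod 41 = 17^2 * 17 = 2*17 = 34
  bit 2 = 1: r = r^2 * 17 mod 41 = 34^2 * 17 = 8*17 = 13
  bit 3 = 1: r = r^2 * 17 mod 41 = 13^2 * 17 = 5*17 = 3
  bit 4 = 0: r = r^2 mod 41 = 3^2 = 9
  -> B = 9
s = B^a = 9^9 mod 41  (bits of 9 = 1001)
  bit 0 = 1: r = r^2 * 9 mod 41 = 1^2 * 9 = 1*9 = 9
  bit 1 = 0: r = r^2 mod 41 = 9^2 = 40
  bit 2 = 0: r = r^2 mod 41 = 40^2 = 1
  bit 3 = 1: r = r^2 * 9 mod 41 = 1^2 * 9 = 1*9 = 9
  -> s = B^a = 9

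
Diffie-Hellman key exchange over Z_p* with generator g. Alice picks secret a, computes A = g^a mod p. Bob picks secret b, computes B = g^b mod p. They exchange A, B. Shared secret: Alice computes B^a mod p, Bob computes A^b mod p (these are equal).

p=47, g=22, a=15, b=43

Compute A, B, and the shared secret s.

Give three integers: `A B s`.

A = 22^15 mod 47  (bits of 15 = 1111)
  bit 0 = 1: r = r^2 * 22 mod 47 = 1^2 * 22 = 1*22 = 22
  bit 1 = 1: r = r^2 * 22 mod 47 = 22^2 * 22 = 14*22 = 26
  bit 2 = 1: r = r^2 * 22 mod 47 = 26^2 * 22 = 18*22 = 20
  bit 3 = 1: r = r^2 * 22 mod 47 = 20^2 * 22 = 24*22 = 11
  -> A = 11
B = 22^43 mod 47  (bits of 43 = 101011)
  bit 0 = 1: r = r^2 * 22 mod 47 = 1^2 * 22 = 1*22 = 22
  bit 1 = 0: r = r^2 mod 47 = 22^2 = 14
  bit 2 = 1: r = r^2 * 22 mod 47 = 14^2 * 22 = 8*22 = 35
  bit 3 = 0: r = r^2 mod 47 = 35^2 = 3
  bit 4 = 1: r = r^2 * 22 mod 47 = 3^2 * 22 = 9*22 = 10
  bit 5 = 1: r = r^2 * 22 mod 47 = 10^2 * 22 = 6*22 = 38
  -> B = 38
s = B^a = 38^15 mod 47  (bits of 15 = 1111)
  bit 0 = 1: r = r^2 * 38 mod 47 = 1^2 * 38 = 1*38 = 38
  bit 1 = 1: r = r^2 * 38 mod 47 = 38^2 * 38 = 34*38 = 23
  bit 2 = 1: r = r^2 * 38 mod 47 = 23^2 * 38 = 12*38 = 33
  bit 3 = 1: r = r^2 * 38 mod 47 = 33^2 * 38 = 8*38 = 22
  -> s = B^a = 22

Answer: 11 38 22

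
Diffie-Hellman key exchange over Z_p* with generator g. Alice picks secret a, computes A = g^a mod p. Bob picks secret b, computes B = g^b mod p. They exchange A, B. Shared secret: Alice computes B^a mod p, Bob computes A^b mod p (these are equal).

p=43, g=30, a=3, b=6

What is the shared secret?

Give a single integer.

A = 30^3 mod 43  (bits of 3 = 11)
  bit 0 = 1: r = r^2 * 30 mod 43 = 1^2 * 30 = 1*30 = 30
  bit 1 = 1: r = r^2 * 30 mod 43 = 30^2 * 30 = 40*30 = 39
  -> A = 39
B = 30^6 mod 43  (bits of 6 = 110)
  bit 0 = 1: r = r^2 * 30 mod 43 = 1^2 * 30 = 1*30 = 30
  bit 1 = 1: r = r^2 * 30 mod 43 = 30^2 * 30 = 40*30 = 39
  bit 2 = 0: r = r^2 mod 43 = 39^2 = 16
  -> B = 16
s = B^a = 16^3 mod 43  (bits of 3 = 11)
  bit 0 = 1: r = r^2 * 16 mod 43 = 1^2 * 16 = 1*16 = 16
  bit 1 = 1: r = r^2 * 16 mod 43 = 16^2 * 16 = 41*16 = 11
  -> s = B^a = 11

Answer: 11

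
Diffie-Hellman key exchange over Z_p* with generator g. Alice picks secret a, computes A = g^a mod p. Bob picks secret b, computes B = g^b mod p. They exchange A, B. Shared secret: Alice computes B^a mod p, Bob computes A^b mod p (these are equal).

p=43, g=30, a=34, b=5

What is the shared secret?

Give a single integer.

A = 30^34 mod 43  (bits of 34 = 100010)
  bit 0 = 1: r = r^2 * 30 mod 43 = 1^2 * 30 = 1*30 = 30
  bit 1 = 0: r = r^2 mod 43 = 30^2 = 40
  bit 2 = 0: r = r^2 mod 43 = 40^2 = 9
  bit 3 = 0: r = r^2 mod 43 = 9^2 = 38
  bit 4 = 1: r = r^2 * 30 mod 43 = 38^2 * 30 = 25*30 = 19
  bit 5 = 0: r = r^2 mod 43 = 19^2 = 17
  -> A = 17
B = 30^5 mod 43  (bits of 5 = 101)
  bit 0 = 1: r = r^2 * 30 mod 43 = 1^2 * 30 = 1*30 = 30
  bit 1 = 0: r = r^2 mod 43 = 30^2 = 40
  bit 2 = 1: r = r^2 * 30 mod 43 = 40^2 * 30 = 9*30 = 12
  -> B = 12
s = B^a = 12^34 mod 43  (bits of 34 = 100010)
  bit 0 = 1: r = r^2 * 12 mod 43 = 1^2 * 12 = 1*12 = 12
  bit 1 = 0: r = r^2 mod 43 = 12^2 = 15
  bit 2 = 0: r = r^2 mod 43 = 15^2 = 10
  bit 3 = 0: r = r^2 mod 43 = 10^2 = 14
  bit 4 = 1: r = r^2 * 12 mod 43 = 14^2 * 12 = 24*12 = 30
  bit 5 = 0: r = r^2 mod 43 = 30^2 = 40
  -> s = B^a = 40

Answer: 40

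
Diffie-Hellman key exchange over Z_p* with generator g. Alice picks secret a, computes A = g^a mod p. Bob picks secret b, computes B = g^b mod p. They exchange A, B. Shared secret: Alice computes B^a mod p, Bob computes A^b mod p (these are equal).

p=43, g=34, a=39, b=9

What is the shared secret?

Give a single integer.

Answer: 32

Derivation:
A = 34^39 mod 43  (bits of 39 = 100111)
  bit 0 = 1: r = r^2 * 34 mod 43 = 1^2 * 34 = 1*34 = 34
  bit 1 = 0: r = r^2 mod 43 = 34^2 = 38
  bit 2 = 0: r = r^2 mod 43 = 38^2 = 25
  bit 3 = 1: r = r^2 * 34 mod 43 = 25^2 * 34 = 23*34 = 8
  bit 4 = 1: r = r^2 * 34 mod 43 = 8^2 * 34 = 21*34 = 26
  bit 5 = 1: r = r^2 * 34 mod 43 = 26^2 * 34 = 31*34 = 22
  -> A = 22
B = 34^9 mod 43  (bits of 9 = 1001)
  bit 0 = 1: r = r^2 * 34 mod 43 = 1^2 * 34 = 1*34 = 34
  bit 1 = 0: r = r^2 mod 43 = 34^2 = 38
  bit 2 = 0: r = r^2 mod 43 = 38^2 = 25
  bit 3 = 1: r = r^2 * 34 mod 43 = 25^2 * 34 = 23*34 = 8
  -> B = 8
s = B^a = 8^39 mod 43  (bits of 39 = 100111)
  bit 0 = 1: r = r^2 * 8 mod 43 = 1^2 * 8 = 1*8 = 8
  bit 1 = 0: r = r^2 mod 43 = 8^2 = 21
  bit 2 = 0: r = r^2 mod 43 = 21^2 = 11
  bit 3 = 1: r = r^2 * 8 mod 43 = 11^2 * 8 = 35*8 = 22
  bit 4 = 1: r = r^2 * 8 mod 43 = 22^2 * 8 = 11*8 = 2
  bit 5 = 1: r = r^2 * 8 mod 43 = 2^2 * 8 = 4*8 = 32
  -> s = B^a = 32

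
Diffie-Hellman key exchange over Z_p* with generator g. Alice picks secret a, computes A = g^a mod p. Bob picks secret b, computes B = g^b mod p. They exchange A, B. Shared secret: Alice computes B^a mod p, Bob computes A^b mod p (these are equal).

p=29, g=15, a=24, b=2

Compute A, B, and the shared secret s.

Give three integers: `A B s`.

Answer: 16 22 24

Derivation:
A = 15^24 mod 29  (bits of 24 = 11000)
  bit 0 = 1: r = r^2 * 15 mod 29 = 1^2 * 15 = 1*15 = 15
  bit 1 = 1: r = r^2 * 15 mod 29 = 15^2 * 15 = 22*15 = 11
  bit 2 = 0: r = r^2 mod 29 = 11^2 = 5
  bit 3 = 0: r = r^2 mod 29 = 5^2 = 25
  bit 4 = 0: r = r^2 mod 29 = 25^2 = 16
  -> A = 16
B = 15^2 mod 29  (bits of 2 = 10)
  bit 0 = 1: r = r^2 * 15 mod 29 = 1^2 * 15 = 1*15 = 15
  bit 1 = 0: r = r^2 mod 29 = 15^2 = 22
  -> B = 22
s = B^a = 22^24 mod 29  (bits of 24 = 11000)
  bit 0 = 1: r = r^2 * 22 mod 29 = 1^2 * 22 = 1*22 = 22
  bit 1 = 1: r = r^2 * 22 mod 29 = 22^2 * 22 = 20*22 = 5
  bit 2 = 0: r = r^2 mod 29 = 5^2 = 25
  bit 3 = 0: r = r^2 mod 29 = 25^2 = 16
  bit 4 = 0: r = r^2 mod 29 = 16^2 = 24
  -> s = B^a = 24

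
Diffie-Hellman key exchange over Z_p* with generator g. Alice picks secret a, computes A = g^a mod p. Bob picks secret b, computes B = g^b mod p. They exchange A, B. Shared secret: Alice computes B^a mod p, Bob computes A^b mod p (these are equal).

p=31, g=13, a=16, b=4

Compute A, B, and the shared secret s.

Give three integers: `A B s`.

A = 13^16 mod 31  (bits of 16 = 10000)
  bit 0 = 1: r = r^2 * 13 mod 31 = 1^2 * 13 = 1*13 = 13
  bit 1 = 0: r = r^2 mod 31 = 13^2 = 14
  bit 2 = 0: r = r^2 mod 31 = 14^2 = 10
  bit 3 = 0: r = r^2 mod 31 = 10^2 = 7
  bit 4 = 0: r = r^2 mod 31 = 7^2 = 18
  -> A = 18
B = 13^4 mod 31  (bits of 4 = 100)
  bit 0 = 1: r = r^2 * 13 mod 31 = 1^2 * 13 = 1*13 = 13
  bit 1 = 0: r = r^2 mod 31 = 13^2 = 14
  bit 2 = 0: r = r^2 mod 31 = 14^2 = 10
  -> B = 10
s = B^a = 10^16 mod 31  (bits of 16 = 10000)
  bit 0 = 1: r = r^2 * 10 mod 31 = 1^2 * 10 = 1*10 = 10
  bit 1 = 0: r = r^2 mod 31 = 10^2 = 7
  bit 2 = 0: r = r^2 mod 31 = 7^2 = 18
  bit 3 = 0: r = r^2 mod 31 = 18^2 = 14
  bit 4 = 0: r = r^2 mod 31 = 14^2 = 10
  -> s = B^a = 10

Answer: 18 10 10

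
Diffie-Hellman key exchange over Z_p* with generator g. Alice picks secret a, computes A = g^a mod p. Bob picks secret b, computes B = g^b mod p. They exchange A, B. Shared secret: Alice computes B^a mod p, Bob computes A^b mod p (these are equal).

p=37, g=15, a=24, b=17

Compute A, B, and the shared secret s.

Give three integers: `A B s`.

A = 15^24 mod 37  (bits of 24 = 11000)
  bit 0 = 1: r = r^2 * 15 mod 37 = 1^2 * 15 = 1*15 = 15
  bit 1 = 1: r = r^2 * 15 mod 37 = 15^2 * 15 = 3*15 = 8
  bit 2 = 0: r = r^2 mod 37 = 8^2 = 27
  bit 3 = 0: r = r^2 mod 37 = 27^2 = 26
  bit 4 = 0: r = r^2 mod 37 = 26^2 = 10
  -> A = 10
B = 15^17 mod 37  (bits of 17 = 10001)
  bit 0 = 1: r = r^2 * 15 mod 37 = 1^2 * 15 = 1*15 = 15
  bit 1 = 0: r = r^2 mod 37 = 15^2 = 3
  bit 2 = 0: r = r^2 mod 37 = 3^2 = 9
  bit 3 = 0: r = r^2 mod 37 = 9^2 = 7
  bit 4 = 1: r = r^2 * 15 mod 37 = 7^2 * 15 = 12*15 = 32
  -> B = 32
s = B^a = 32^24 mod 37  (bits of 24 = 11000)
  bit 0 = 1: r = r^2 * 32 mod 37 = 1^2 * 32 = 1*32 = 32
  bit 1 = 1: r = r^2 * 32 mod 37 = 32^2 * 32 = 25*32 = 23
  bit 2 = 0: r = r^2 mod 37 = 23^2 = 11
  bit 3 = 0: r = r^2 mod 37 = 11^2 = 10
  bit 4 = 0: r = r^2 mod 37 = 10^2 = 26
  -> s = B^a = 26

Answer: 10 32 26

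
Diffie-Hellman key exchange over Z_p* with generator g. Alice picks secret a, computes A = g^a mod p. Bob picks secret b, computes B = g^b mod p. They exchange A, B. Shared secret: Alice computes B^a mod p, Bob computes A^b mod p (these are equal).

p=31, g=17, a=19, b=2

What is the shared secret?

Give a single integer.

A = 17^19 mod 31  (bits of 19 = 10011)
  bit 0 = 1: r = r^2 * 17 mod 31 = 1^2 * 17 = 1*17 = 17
  bit 1 = 0: r = r^2 mod 31 = 17^2 = 10
  bit 2 = 0: r = r^2 mod 31 = 10^2 = 7
  bit 3 = 1: r = r^2 * 17 mod 31 = 7^2 * 17 = 18*17 = 27
  bit 4 = 1: r = r^2 * 17 mod 31 = 27^2 * 17 = 16*17 = 24
  -> A = 24
B = 17^2 mod 31  (bits of 2 = 10)
  bit 0 = 1: r = r^2 * 17 mod 31 = 1^2 * 17 = 1*17 = 17
  bit 1 = 0: r = r^2 mod 31 = 17^2 = 10
  -> B = 10
s = B^a = 10^19 mod 31  (bits of 19 = 10011)
  bit 0 = 1: r = r^2 * 10 mod 31 = 1^2 * 10 = 1*10 = 10
  bit 1 = 0: r = r^2 mod 31 = 10^2 = 7
  bit 2 = 0: r = r^2 mod 31 = 7^2 = 18
  bit 3 = 1: r = r^2 * 10 mod 31 = 18^2 * 10 = 14*10 = 16
  bit 4 = 1: r = r^2 * 10 mod 31 = 16^2 * 10 = 8*10 = 18
  -> s = B^a = 18

Answer: 18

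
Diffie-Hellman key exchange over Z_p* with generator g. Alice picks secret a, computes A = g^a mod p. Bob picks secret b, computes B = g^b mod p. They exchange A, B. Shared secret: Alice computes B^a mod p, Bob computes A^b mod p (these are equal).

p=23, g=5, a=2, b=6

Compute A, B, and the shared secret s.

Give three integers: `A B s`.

Answer: 2 8 18

Derivation:
A = 5^2 mod 23  (bits of 2 = 10)
  bit 0 = 1: r = r^2 * 5 mod 23 = 1^2 * 5 = 1*5 = 5
  bit 1 = 0: r = r^2 mod 23 = 5^2 = 2
  -> A = 2
B = 5^6 mod 23  (bits of 6 = 110)
  bit 0 = 1: r = r^2 * 5 mod 23 = 1^2 * 5 = 1*5 = 5
  bit 1 = 1: r = r^2 * 5 mod 23 = 5^2 * 5 = 2*5 = 10
  bit 2 = 0: r = r^2 mod 23 = 10^2 = 8
  -> B = 8
s = B^a = 8^2 mod 23  (bits of 2 = 10)
  bit 0 = 1: r = r^2 * 8 mod 23 = 1^2 * 8 = 1*8 = 8
  bit 1 = 0: r = r^2 mod 23 = 8^2 = 18
  -> s = B^a = 18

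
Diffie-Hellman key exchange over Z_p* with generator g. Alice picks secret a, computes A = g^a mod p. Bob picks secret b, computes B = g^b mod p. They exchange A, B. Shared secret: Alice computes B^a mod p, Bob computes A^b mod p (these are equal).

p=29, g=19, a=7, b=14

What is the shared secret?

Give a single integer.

Answer: 28

Derivation:
A = 19^7 mod 29  (bits of 7 = 111)
  bit 0 = 1: r = r^2 * 19 mod 29 = 1^2 * 19 = 1*19 = 19
  bit 1 = 1: r = r^2 * 19 mod 29 = 19^2 * 19 = 13*19 = 15
  bit 2 = 1: r = r^2 * 19 mod 29 = 15^2 * 19 = 22*19 = 12
  -> A = 12
B = 19^14 mod 29  (bits of 14 = 1110)
  bit 0 = 1: r = r^2 * 19 mod 29 = 1^2 * 19 = 1*19 = 19
  bit 1 = 1: r = r^2 * 19 mod 29 = 19^2 * 19 = 13*19 = 15
  bit 2 = 1: r = r^2 * 19 mod 29 = 15^2 * 19 = 22*19 = 12
  bit 3 = 0: r = r^2 mod 29 = 12^2 = 28
  -> B = 28
s = B^a = 28^7 mod 29  (bits of 7 = 111)
  bit 0 = 1: r = r^2 * 28 mod 29 = 1^2 * 28 = 1*28 = 28
  bit 1 = 1: r = r^2 * 28 mod 29 = 28^2 * 28 = 1*28 = 28
  bit 2 = 1: r = r^2 * 28 mod 29 = 28^2 * 28 = 1*28 = 28
  -> s = B^a = 28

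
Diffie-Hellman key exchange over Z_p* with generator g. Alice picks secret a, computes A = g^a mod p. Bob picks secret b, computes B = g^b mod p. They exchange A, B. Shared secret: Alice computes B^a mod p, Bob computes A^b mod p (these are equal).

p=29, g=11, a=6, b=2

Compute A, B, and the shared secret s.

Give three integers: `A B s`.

A = 11^6 mod 29  (bits of 6 = 110)
  bit 0 = 1: r = r^2 * 11 mod 29 = 1^2 * 11 = 1*11 = 11
  bit 1 = 1: r = r^2 * 11 mod 29 = 11^2 * 11 = 5*11 = 26
  bit 2 = 0: r = r^2 mod 29 = 26^2 = 9
  -> A = 9
B = 11^2 mod 29  (bits of 2 = 10)
  bit 0 = 1: r = r^2 * 11 mod 29 = 1^2 * 11 = 1*11 = 11
  bit 1 = 0: r = r^2 mod 29 = 11^2 = 5
  -> B = 5
s = B^a = 5^6 mod 29  (bits of 6 = 110)
  bit 0 = 1: r = r^2 * 5 mod 29 = 1^2 * 5 = 1*5 = 5
  bit 1 = 1: r = r^2 * 5 mod 29 = 5^2 * 5 = 25*5 = 9
  bit 2 = 0: r = r^2 mod 29 = 9^2 = 23
  -> s = B^a = 23

Answer: 9 5 23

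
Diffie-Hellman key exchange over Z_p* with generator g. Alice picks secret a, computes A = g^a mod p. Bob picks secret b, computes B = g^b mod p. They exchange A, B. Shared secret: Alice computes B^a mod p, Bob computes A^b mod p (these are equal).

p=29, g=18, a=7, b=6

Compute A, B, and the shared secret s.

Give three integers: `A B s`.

A = 18^7 mod 29  (bits of 7 = 111)
  bit 0 = 1: r = r^2 * 18 mod 29 = 1^2 * 18 = 1*18 = 18
  bit 1 = 1: r = r^2 * 18 mod 29 = 18^2 * 18 = 5*18 = 3
  bit 2 = 1: r = r^2 * 18 mod 29 = 3^2 * 18 = 9*18 = 17
  -> A = 17
B = 18^6 mod 29  (bits of 6 = 110)
  bit 0 = 1: r = r^2 * 18 mod 29 = 1^2 * 18 = 1*18 = 18
  bit 1 = 1: r = r^2 * 18 mod 29 = 18^2 * 18 = 5*18 = 3
  bit 2 = 0: r = r^2 mod 29 = 3^2 = 9
  -> B = 9
s = B^a = 9^7 mod 29  (bits of 7 = 111)
  bit 0 = 1: r = r^2 * 9 mod 29 = 1^2 * 9 = 1*9 = 9
  bit 1 = 1: r = r^2 * 9 mod 29 = 9^2 * 9 = 23*9 = 4
  bit 2 = 1: r = r^2 * 9 mod 29 = 4^2 * 9 = 16*9 = 28
  -> s = B^a = 28

Answer: 17 9 28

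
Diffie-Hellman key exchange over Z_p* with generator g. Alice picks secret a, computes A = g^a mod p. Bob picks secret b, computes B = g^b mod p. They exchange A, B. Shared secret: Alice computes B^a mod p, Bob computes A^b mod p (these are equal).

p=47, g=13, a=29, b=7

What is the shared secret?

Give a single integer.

Answer: 22

Derivation:
A = 13^29 mod 47  (bits of 29 = 11101)
  bit 0 = 1: r = r^2 * 13 mod 47 = 1^2 * 13 = 1*13 = 13
  bit 1 = 1: r = r^2 * 13 mod 47 = 13^2 * 13 = 28*13 = 35
  bit 2 = 1: r = r^2 * 13 mod 47 = 35^2 * 13 = 3*13 = 39
  bit 3 = 0: r = r^2 mod 47 = 39^2 = 17
  bit 4 = 1: r = r^2 * 13 mod 47 = 17^2 * 13 = 7*13 = 44
  -> A = 44
B = 13^7 mod 47  (bits of 7 = 111)
  bit 0 = 1: r = r^2 * 13 mod 47 = 1^2 * 13 = 1*13 = 13
  bit 1 = 1: r = r^2 * 13 mod 47 = 13^2 * 13 = 28*13 = 35
  bit 2 = 1: r = r^2 * 13 mod 47 = 35^2 * 13 = 3*13 = 39
  -> B = 39
s = B^a = 39^29 mod 47  (bits of 29 = 11101)
  bit 0 = 1: r = r^2 * 39 mod 47 = 1^2 * 39 = 1*39 = 39
  bit 1 = 1: r = r^2 * 39 mod 47 = 39^2 * 39 = 17*39 = 5
  bit 2 = 1: r = r^2 * 39 mod 47 = 5^2 * 39 = 25*39 = 35
  bit 3 = 0: r = r^2 mod 47 = 35^2 = 3
  bit 4 = 1: r = r^2 * 39 mod 47 = 3^2 * 39 = 9*39 = 22
  -> s = B^a = 22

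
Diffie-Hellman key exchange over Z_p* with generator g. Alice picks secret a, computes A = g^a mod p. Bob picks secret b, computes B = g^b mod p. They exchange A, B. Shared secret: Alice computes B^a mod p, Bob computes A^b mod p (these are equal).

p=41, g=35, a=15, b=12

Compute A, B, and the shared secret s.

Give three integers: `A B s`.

A = 35^15 mod 41  (bits of 15 = 1111)
  bit 0 = 1: r = r^2 * 35 mod 41 = 1^2 * 35 = 1*35 = 35
  bit 1 = 1: r = r^2 * 35 mod 41 = 35^2 * 35 = 36*35 = 30
  bit 2 = 1: r = r^2 * 35 mod 41 = 30^2 * 35 = 39*35 = 12
  bit 3 = 1: r = r^2 * 35 mod 41 = 12^2 * 35 = 21*35 = 38
  -> A = 38
B = 35^12 mod 41  (bits of 12 = 1100)
  bit 0 = 1: r = r^2 * 35 mod 41 = 1^2 * 35 = 1*35 = 35
  bit 1 = 1: r = r^2 * 35 mod 41 = 35^2 * 35 = 36*35 = 30
  bit 2 = 0: r = r^2 mod 41 = 30^2 = 39
  bit 3 = 0: r = r^2 mod 41 = 39^2 = 4
  -> B = 4
s = B^a = 4^15 mod 41  (bits of 15 = 1111)
  bit 0 = 1: r = r^2 * 4 mod 41 = 1^2 * 4 = 1*4 = 4
  bit 1 = 1: r = r^2 * 4 mod 41 = 4^2 * 4 = 16*4 = 23
  bit 2 = 1: r = r^2 * 4 mod 41 = 23^2 * 4 = 37*4 = 25
  bit 3 = 1: r = r^2 * 4 mod 41 = 25^2 * 4 = 10*4 = 40
  -> s = B^a = 40

Answer: 38 4 40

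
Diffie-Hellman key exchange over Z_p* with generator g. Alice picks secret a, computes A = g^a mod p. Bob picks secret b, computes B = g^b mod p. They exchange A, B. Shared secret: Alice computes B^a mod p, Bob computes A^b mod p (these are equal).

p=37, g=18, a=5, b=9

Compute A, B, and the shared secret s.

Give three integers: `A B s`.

Answer: 15 31 31

Derivation:
A = 18^5 mod 37  (bits of 5 = 101)
  bit 0 = 1: r = r^2 * 18 mod 37 = 1^2 * 18 = 1*18 = 18
  bit 1 = 0: r = r^2 mod 37 = 18^2 = 28
  bit 2 = 1: r = r^2 * 18 mod 37 = 28^2 * 18 = 7*18 = 15
  -> A = 15
B = 18^9 mod 37  (bits of 9 = 1001)
  bit 0 = 1: r = r^2 * 18 mod 37 = 1^2 * 18 = 1*18 = 18
  bit 1 = 0: r = r^2 mod 37 = 18^2 = 28
  bit 2 = 0: r = r^2 mod 37 = 28^2 = 7
  bit 3 = 1: r = r^2 * 18 mod 37 = 7^2 * 18 = 12*18 = 31
  -> B = 31
s = B^a = 31^5 mod 37  (bits of 5 = 101)
  bit 0 = 1: r = r^2 * 31 mod 37 = 1^2 * 31 = 1*31 = 31
  bit 1 = 0: r = r^2 mod 37 = 31^2 = 36
  bit 2 = 1: r = r^2 * 31 mod 37 = 36^2 * 31 = 1*31 = 31
  -> s = B^a = 31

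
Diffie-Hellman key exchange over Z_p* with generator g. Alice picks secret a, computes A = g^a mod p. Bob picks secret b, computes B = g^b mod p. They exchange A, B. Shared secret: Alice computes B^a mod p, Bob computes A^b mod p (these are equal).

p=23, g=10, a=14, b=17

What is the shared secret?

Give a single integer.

A = 10^14 mod 23  (bits of 14 = 1110)
  bit 0 = 1: r = r^2 * 10 mod 23 = 1^2 * 10 = 1*10 = 10
  bit 1 = 1: r = r^2 * 10 mod 23 = 10^2 * 10 = 8*10 = 11
  bit 2 = 1: r = r^2 * 10 mod 23 = 11^2 * 10 = 6*10 = 14
  bit 3 = 0: r = r^2 mod 23 = 14^2 = 12
  -> A = 12
B = 10^17 mod 23  (bits of 17 = 10001)
  bit 0 = 1: r = r^2 * 10 mod 23 = 1^2 * 10 = 1*10 = 10
  bit 1 = 0: r = r^2 mod 23 = 10^2 = 8
  bit 2 = 0: r = r^2 mod 23 = 8^2 = 18
  bit 3 = 0: r = r^2 mod 23 = 18^2 = 2
  bit 4 = 1: r = r^2 * 10 mod 23 = 2^2 * 10 = 4*10 = 17
  -> B = 17
s = B^a = 17^14 mod 23  (bits of 14 = 1110)
  bit 0 = 1: r = r^2 * 17 mod 23 = 1^2 * 17 = 1*17 = 17
  bit 1 = 1: r = r^2 * 17 mod 23 = 17^2 * 17 = 13*17 = 14
  bit 2 = 1: r = r^2 * 17 mod 23 = 14^2 * 17 = 12*17 = 20
  bit 3 = 0: r = r^2 mod 23 = 20^2 = 9
  -> s = B^a = 9

Answer: 9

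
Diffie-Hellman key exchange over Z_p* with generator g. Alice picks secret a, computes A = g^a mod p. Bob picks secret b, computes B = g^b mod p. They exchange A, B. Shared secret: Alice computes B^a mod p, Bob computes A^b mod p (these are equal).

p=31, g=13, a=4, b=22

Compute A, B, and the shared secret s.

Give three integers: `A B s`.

Answer: 10 9 20

Derivation:
A = 13^4 mod 31  (bits of 4 = 100)
  bit 0 = 1: r = r^2 * 13 mod 31 = 1^2 * 13 = 1*13 = 13
  bit 1 = 0: r = r^2 mod 31 = 13^2 = 14
  bit 2 = 0: r = r^2 mod 31 = 14^2 = 10
  -> A = 10
B = 13^22 mod 31  (bits of 22 = 10110)
  bit 0 = 1: r = r^2 * 13 mod 31 = 1^2 * 13 = 1*13 = 13
  bit 1 = 0: r = r^2 mod 31 = 13^2 = 14
  bit 2 = 1: r = r^2 * 13 mod 31 = 14^2 * 13 = 10*13 = 6
  bit 3 = 1: r = r^2 * 13 mod 31 = 6^2 * 13 = 5*13 = 3
  bit 4 = 0: r = r^2 mod 31 = 3^2 = 9
  -> B = 9
s = B^a = 9^4 mod 31  (bits of 4 = 100)
  bit 0 = 1: r = r^2 * 9 mod 31 = 1^2 * 9 = 1*9 = 9
  bit 1 = 0: r = r^2 mod 31 = 9^2 = 19
  bit 2 = 0: r = r^2 mod 31 = 19^2 = 20
  -> s = B^a = 20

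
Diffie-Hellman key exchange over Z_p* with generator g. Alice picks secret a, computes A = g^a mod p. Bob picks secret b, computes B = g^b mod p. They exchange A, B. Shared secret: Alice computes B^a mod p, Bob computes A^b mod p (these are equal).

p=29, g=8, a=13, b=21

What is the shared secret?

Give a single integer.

Answer: 12

Derivation:
A = 8^13 mod 29  (bits of 13 = 1101)
  bit 0 = 1: r = r^2 * 8 mod 29 = 1^2 * 8 = 1*8 = 8
  bit 1 = 1: r = r^2 * 8 mod 29 = 8^2 * 8 = 6*8 = 19
  bit 2 = 0: r = r^2 mod 29 = 19^2 = 13
  bit 3 = 1: r = r^2 * 8 mod 29 = 13^2 * 8 = 24*8 = 18
  -> A = 18
B = 8^21 mod 29  (bits of 21 = 10101)
  bit 0 = 1: r = r^2 * 8 mod 29 = 1^2 * 8 = 1*8 = 8
  bit 1 = 0: r = r^2 mod 29 = 8^2 = 6
  bit 2 = 1: r = r^2 * 8 mod 29 = 6^2 * 8 = 7*8 = 27
  bit 3 = 0: r = r^2 mod 29 = 27^2 = 4
  bit 4 = 1: r = r^2 * 8 mod 29 = 4^2 * 8 = 16*8 = 12
  -> B = 12
s = B^a = 12^13 mod 29  (bits of 13 = 1101)
  bit 0 = 1: r = r^2 * 12 mod 29 = 1^2 * 12 = 1*12 = 12
  bit 1 = 1: r = r^2 * 12 mod 29 = 12^2 * 12 = 28*12 = 17
  bit 2 = 0: r = r^2 mod 29 = 17^2 = 28
  bit 3 = 1: r = r^2 * 12 mod 29 = 28^2 * 12 = 1*12 = 12
  -> s = B^a = 12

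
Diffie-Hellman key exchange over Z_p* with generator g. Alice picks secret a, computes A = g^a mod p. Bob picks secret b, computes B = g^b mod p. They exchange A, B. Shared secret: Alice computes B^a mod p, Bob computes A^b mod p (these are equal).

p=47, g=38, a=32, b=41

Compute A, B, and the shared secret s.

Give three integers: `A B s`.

Answer: 6 11 9

Derivation:
A = 38^32 mod 47  (bits of 32 = 100000)
  bit 0 = 1: r = r^2 * 38 mod 47 = 1^2 * 38 = 1*38 = 38
  bit 1 = 0: r = r^2 mod 47 = 38^2 = 34
  bit 2 = 0: r = r^2 mod 47 = 34^2 = 28
  bit 3 = 0: r = r^2 mod 47 = 28^2 = 32
  bit 4 = 0: r = r^2 mod 47 = 32^2 = 37
  bit 5 = 0: r = r^2 mod 47 = 37^2 = 6
  -> A = 6
B = 38^41 mod 47  (bits of 41 = 101001)
  bit 0 = 1: r = r^2 * 38 mod 47 = 1^2 * 38 = 1*38 = 38
  bit 1 = 0: r = r^2 mod 47 = 38^2 = 34
  bit 2 = 1: r = r^2 * 38 mod 47 = 34^2 * 38 = 28*38 = 30
  bit 3 = 0: r = r^2 mod 47 = 30^2 = 7
  bit 4 = 0: r = r^2 mod 47 = 7^2 = 2
  bit 5 = 1: r = r^2 * 38 mod 47 = 2^2 * 38 = 4*38 = 11
  -> B = 11
s = B^a = 11^32 mod 47  (bits of 32 = 100000)
  bit 0 = 1: r = r^2 * 11 mod 47 = 1^2 * 11 = 1*11 = 11
  bit 1 = 0: r = r^2 mod 47 = 11^2 = 27
  bit 2 = 0: r = r^2 mod 47 = 27^2 = 24
  bit 3 = 0: r = r^2 mod 47 = 24^2 = 12
  bit 4 = 0: r = r^2 mod 47 = 12^2 = 3
  bit 5 = 0: r = r^2 mod 47 = 3^2 = 9
  -> s = B^a = 9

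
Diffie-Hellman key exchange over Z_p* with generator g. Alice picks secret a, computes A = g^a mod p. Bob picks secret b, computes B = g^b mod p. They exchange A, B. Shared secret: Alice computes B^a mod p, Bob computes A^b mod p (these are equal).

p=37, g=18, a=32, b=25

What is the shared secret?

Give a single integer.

Answer: 12

Derivation:
A = 18^32 mod 37  (bits of 32 = 100000)
  bit 0 = 1: r = r^2 * 18 mod 37 = 1^2 * 18 = 1*18 = 18
  bit 1 = 0: r = r^2 mod 37 = 18^2 = 28
  bit 2 = 0: r = r^2 mod 37 = 28^2 = 7
  bit 3 = 0: r = r^2 mod 37 = 7^2 = 12
  bit 4 = 0: r = r^2 mod 37 = 12^2 = 33
  bit 5 = 0: r = r^2 mod 37 = 33^2 = 16
  -> A = 16
B = 18^25 mod 37  (bits of 25 = 11001)
  bit 0 = 1: r = r^2 * 18 mod 37 = 1^2 * 18 = 1*18 = 18
  bit 1 = 1: r = r^2 * 18 mod 37 = 18^2 * 18 = 28*18 = 23
  bit 2 = 0: r = r^2 mod 37 = 23^2 = 11
  bit 3 = 0: r = r^2 mod 37 = 11^2 = 10
  bit 4 = 1: r = r^2 * 18 mod 37 = 10^2 * 18 = 26*18 = 24
  -> B = 24
s = B^a = 24^32 mod 37  (bits of 32 = 100000)
  bit 0 = 1: r = r^2 * 24 mod 37 = 1^2 * 24 = 1*24 = 24
  bit 1 = 0: r = r^2 mod 37 = 24^2 = 21
  bit 2 = 0: r = r^2 mod 37 = 21^2 = 34
  bit 3 = 0: r = r^2 mod 37 = 34^2 = 9
  bit 4 = 0: r = r^2 mod 37 = 9^2 = 7
  bit 5 = 0: r = r^2 mod 37 = 7^2 = 12
  -> s = B^a = 12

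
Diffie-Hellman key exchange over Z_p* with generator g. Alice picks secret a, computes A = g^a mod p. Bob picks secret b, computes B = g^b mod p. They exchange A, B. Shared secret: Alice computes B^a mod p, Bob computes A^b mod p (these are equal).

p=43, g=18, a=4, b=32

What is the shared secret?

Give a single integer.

A = 18^4 mod 43  (bits of 4 = 100)
  bit 0 = 1: r = r^2 * 18 mod 43 = 1^2 * 18 = 1*18 = 18
  bit 1 = 0: r = r^2 mod 43 = 18^2 = 23
  bit 2 = 0: r = r^2 mod 43 = 23^2 = 13
  -> A = 13
B = 18^32 mod 43  (bits of 32 = 100000)
  bit 0 = 1: r = r^2 * 18 mod 43 = 1^2 * 18 = 1*18 = 18
  bit 1 = 0: r = r^2 mod 43 = 18^2 = 23
  bit 2 = 0: r = r^2 mod 43 = 23^2 = 13
  bit 3 = 0: r = r^2 mod 43 = 13^2 = 40
  bit 4 = 0: r = r^2 mod 43 = 40^2 = 9
  bit 5 = 0: r = r^2 mod 43 = 9^2 = 38
  -> B = 38
s = B^a = 38^4 mod 43  (bits of 4 = 100)
  bit 0 = 1: r = r^2 * 38 mod 43 = 1^2 * 38 = 1*38 = 38
  bit 1 = 0: r = r^2 mod 43 = 38^2 = 25
  bit 2 = 0: r = r^2 mod 43 = 25^2 = 23
  -> s = B^a = 23

Answer: 23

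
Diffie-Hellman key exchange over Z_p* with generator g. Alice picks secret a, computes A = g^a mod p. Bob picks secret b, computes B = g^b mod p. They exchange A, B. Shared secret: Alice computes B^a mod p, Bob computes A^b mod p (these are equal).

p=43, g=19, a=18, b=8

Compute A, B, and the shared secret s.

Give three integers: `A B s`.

A = 19^18 mod 43  (bits of 18 = 10010)
  bit 0 = 1: r = r^2 * 19 mod 43 = 1^2 * 19 = 1*19 = 19
  bit 1 = 0: r = r^2 mod 43 = 19^2 = 17
  bit 2 = 0: r = r^2 mod 43 = 17^2 = 31
  bit 3 = 1: r = r^2 * 19 mod 43 = 31^2 * 19 = 15*19 = 27
  bit 4 = 0: r = r^2 mod 43 = 27^2 = 41
  -> A = 41
B = 19^8 mod 43  (bits of 8 = 1000)
  bit 0 = 1: r = r^2 * 19 mod 43 = 1^2 * 19 = 1*19 = 19
  bit 1 = 0: r = r^2 mod 43 = 19^2 = 17
  bit 2 = 0: r = r^2 mod 43 = 17^2 = 31
  bit 3 = 0: r = r^2 mod 43 = 31^2 = 15
  -> B = 15
s = B^a = 15^18 mod 43  (bits of 18 = 10010)
  bit 0 = 1: r = r^2 * 15 mod 43 = 1^2 * 15 = 1*15 = 15
  bit 1 = 0: r = r^2 mod 43 = 15^2 = 10
  bit 2 = 0: r = r^2 mod 43 = 10^2 = 14
  bit 3 = 1: r = r^2 * 15 mod 43 = 14^2 * 15 = 24*15 = 16
  bit 4 = 0: r = r^2 mod 43 = 16^2 = 41
  -> s = B^a = 41

Answer: 41 15 41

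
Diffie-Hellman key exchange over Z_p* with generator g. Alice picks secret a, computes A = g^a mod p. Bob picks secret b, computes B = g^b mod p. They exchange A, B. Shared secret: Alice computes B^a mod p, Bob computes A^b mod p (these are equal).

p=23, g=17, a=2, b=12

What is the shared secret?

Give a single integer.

A = 17^2 mod 23  (bits of 2 = 10)
  bit 0 = 1: r = r^2 * 17 mod 23 = 1^2 * 17 = 1*17 = 17
  bit 1 = 0: r = r^2 mod 23 = 17^2 = 13
  -> A = 13
B = 17^12 mod 23  (bits of 12 = 1100)
  bit 0 = 1: r = r^2 * 17 mod 23 = 1^2 * 17 = 1*17 = 17
  bit 1 = 1: r = r^2 * 17 mod 23 = 17^2 * 17 = 13*17 = 14
  bit 2 = 0: r = r^2 mod 23 = 14^2 = 12
  bit 3 = 0: r = r^2 mod 23 = 12^2 = 6
  -> B = 6
s = B^a = 6^2 mod 23  (bits of 2 = 10)
  bit 0 = 1: r = r^2 * 6 mod 23 = 1^2 * 6 = 1*6 = 6
  bit 1 = 0: r = r^2 mod 23 = 6^2 = 13
  -> s = B^a = 13

Answer: 13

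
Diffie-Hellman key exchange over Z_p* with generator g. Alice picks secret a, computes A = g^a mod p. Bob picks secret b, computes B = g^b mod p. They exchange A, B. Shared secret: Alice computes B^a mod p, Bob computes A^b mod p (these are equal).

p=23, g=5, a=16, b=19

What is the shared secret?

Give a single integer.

Answer: 6

Derivation:
A = 5^16 mod 23  (bits of 16 = 10000)
  bit 0 = 1: r = r^2 * 5 mod 23 = 1^2 * 5 = 1*5 = 5
  bit 1 = 0: r = r^2 mod 23 = 5^2 = 2
  bit 2 = 0: r = r^2 mod 23 = 2^2 = 4
  bit 3 = 0: r = r^2 mod 23 = 4^2 = 16
  bit 4 = 0: r = r^2 mod 23 = 16^2 = 3
  -> A = 3
B = 5^19 mod 23  (bits of 19 = 10011)
  bit 0 = 1: r = r^2 * 5 mod 23 = 1^2 * 5 = 1*5 = 5
  bit 1 = 0: r = r^2 mod 23 = 5^2 = 2
  bit 2 = 0: r = r^2 mod 23 = 2^2 = 4
  bit 3 = 1: r = r^2 * 5 mod 23 = 4^2 * 5 = 16*5 = 11
  bit 4 = 1: r = r^2 * 5 mod 23 = 11^2 * 5 = 6*5 = 7
  -> B = 7
s = B^a = 7^16 mod 23  (bits of 16 = 10000)
  bit 0 = 1: r = r^2 * 7 mod 23 = 1^2 * 7 = 1*7 = 7
  bit 1 = 0: r = r^2 mod 23 = 7^2 = 3
  bit 2 = 0: r = r^2 mod 23 = 3^2 = 9
  bit 3 = 0: r = r^2 mod 23 = 9^2 = 12
  bit 4 = 0: r = r^2 mod 23 = 12^2 = 6
  -> s = B^a = 6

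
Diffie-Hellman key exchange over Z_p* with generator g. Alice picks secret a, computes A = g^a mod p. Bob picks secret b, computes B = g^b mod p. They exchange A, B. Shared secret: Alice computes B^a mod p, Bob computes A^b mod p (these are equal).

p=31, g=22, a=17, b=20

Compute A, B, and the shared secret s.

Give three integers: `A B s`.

Answer: 12 25 5

Derivation:
A = 22^17 mod 31  (bits of 17 = 10001)
  bit 0 = 1: r = r^2 * 22 mod 31 = 1^2 * 22 = 1*22 = 22
  bit 1 = 0: r = r^2 mod 31 = 22^2 = 19
  bit 2 = 0: r = r^2 mod 31 = 19^2 = 20
  bit 3 = 0: r = r^2 mod 31 = 20^2 = 28
  bit 4 = 1: r = r^2 * 22 mod 31 = 28^2 * 22 = 9*22 = 12
  -> A = 12
B = 22^20 mod 31  (bits of 20 = 10100)
  bit 0 = 1: r = r^2 * 22 mod 31 = 1^2 * 22 = 1*22 = 22
  bit 1 = 0: r = r^2 mod 31 = 22^2 = 19
  bit 2 = 1: r = r^2 * 22 mod 31 = 19^2 * 22 = 20*22 = 6
  bit 3 = 0: r = r^2 mod 31 = 6^2 = 5
  bit 4 = 0: r = r^2 mod 31 = 5^2 = 25
  -> B = 25
s = B^a = 25^17 mod 31  (bits of 17 = 10001)
  bit 0 = 1: r = r^2 * 25 mod 31 = 1^2 * 25 = 1*25 = 25
  bit 1 = 0: r = r^2 mod 31 = 25^2 = 5
  bit 2 = 0: r = r^2 mod 31 = 5^2 = 25
  bit 3 = 0: r = r^2 mod 31 = 25^2 = 5
  bit 4 = 1: r = r^2 * 25 mod 31 = 5^2 * 25 = 25*25 = 5
  -> s = B^a = 5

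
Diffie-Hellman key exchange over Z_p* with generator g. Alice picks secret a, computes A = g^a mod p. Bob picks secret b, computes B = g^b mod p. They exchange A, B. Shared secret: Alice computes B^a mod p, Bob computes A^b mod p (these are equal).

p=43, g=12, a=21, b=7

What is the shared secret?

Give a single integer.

A = 12^21 mod 43  (bits of 21 = 10101)
  bit 0 = 1: r = r^2 * 12 mod 43 = 1^2 * 12 = 1*12 = 12
  bit 1 = 0: r = r^2 mod 43 = 12^2 = 15
  bit 2 = 1: r = r^2 * 12 mod 43 = 15^2 * 12 = 10*12 = 34
  bit 3 = 0: r = r^2 mod 43 = 34^2 = 38
  bit 4 = 1: r = r^2 * 12 mod 43 = 38^2 * 12 = 25*12 = 42
  -> A = 42
B = 12^7 mod 43  (bits of 7 = 111)
  bit 0 = 1: r = r^2 * 12 mod 43 = 1^2 * 12 = 1*12 = 12
  bit 1 = 1: r = r^2 * 12 mod 43 = 12^2 * 12 = 15*12 = 8
  bit 2 = 1: r = r^2 * 12 mod 43 = 8^2 * 12 = 21*12 = 37
  -> B = 37
s = B^a = 37^21 mod 43  (bits of 21 = 10101)
  bit 0 = 1: r = r^2 * 37 mod 43 = 1^2 * 37 = 1*37 = 37
  bit 1 = 0: r = r^2 mod 43 = 37^2 = 36
  bit 2 = 1: r = r^2 * 37 mod 43 = 36^2 * 37 = 6*37 = 7
  bit 3 = 0: r = r^2 mod 43 = 7^2 = 6
  bit 4 = 1: r = r^2 * 37 mod 43 = 6^2 * 37 = 36*37 = 42
  -> s = B^a = 42

Answer: 42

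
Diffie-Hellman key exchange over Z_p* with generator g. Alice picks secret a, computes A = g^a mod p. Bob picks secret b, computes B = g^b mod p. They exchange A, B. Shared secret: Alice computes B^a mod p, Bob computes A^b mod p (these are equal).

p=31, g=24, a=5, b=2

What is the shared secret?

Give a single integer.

A = 24^5 mod 31  (bits of 5 = 101)
  bit 0 = 1: r = r^2 * 24 mod 31 = 1^2 * 24 = 1*24 = 24
  bit 1 = 0: r = r^2 mod 31 = 24^2 = 18
  bit 2 = 1: r = r^2 * 24 mod 31 = 18^2 * 24 = 14*24 = 26
  -> A = 26
B = 24^2 mod 31  (bits of 2 = 10)
  bit 0 = 1: r = r^2 * 24 mod 31 = 1^2 * 24 = 1*24 = 24
  bit 1 = 0: r = r^2 mod 31 = 24^2 = 18
  -> B = 18
s = B^a = 18^5 mod 31  (bits of 5 = 101)
  bit 0 = 1: r = r^2 * 18 mod 31 = 1^2 * 18 = 1*18 = 18
  bit 1 = 0: r = r^2 mod 31 = 18^2 = 14
  bit 2 = 1: r = r^2 * 18 mod 31 = 14^2 * 18 = 10*18 = 25
  -> s = B^a = 25

Answer: 25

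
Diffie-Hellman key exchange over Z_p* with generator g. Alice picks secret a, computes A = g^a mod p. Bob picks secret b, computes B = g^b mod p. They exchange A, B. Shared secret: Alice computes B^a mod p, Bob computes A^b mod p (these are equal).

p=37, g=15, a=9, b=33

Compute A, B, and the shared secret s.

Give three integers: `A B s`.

Answer: 31 14 31

Derivation:
A = 15^9 mod 37  (bits of 9 = 1001)
  bit 0 = 1: r = r^2 * 15 mod 37 = 1^2 * 15 = 1*15 = 15
  bit 1 = 0: r = r^2 mod 37 = 15^2 = 3
  bit 2 = 0: r = r^2 mod 37 = 3^2 = 9
  bit 3 = 1: r = r^2 * 15 mod 37 = 9^2 * 15 = 7*15 = 31
  -> A = 31
B = 15^33 mod 37  (bits of 33 = 100001)
  bit 0 = 1: r = r^2 * 15 mod 37 = 1^2 * 15 = 1*15 = 15
  bit 1 = 0: r = r^2 mod 37 = 15^2 = 3
  bit 2 = 0: r = r^2 mod 37 = 3^2 = 9
  bit 3 = 0: r = r^2 mod 37 = 9^2 = 7
  bit 4 = 0: r = r^2 mod 37 = 7^2 = 12
  bit 5 = 1: r = r^2 * 15 mod 37 = 12^2 * 15 = 33*15 = 14
  -> B = 14
s = B^a = 14^9 mod 37  (bits of 9 = 1001)
  bit 0 = 1: r = r^2 * 14 mod 37 = 1^2 * 14 = 1*14 = 14
  bit 1 = 0: r = r^2 mod 37 = 14^2 = 11
  bit 2 = 0: r = r^2 mod 37 = 11^2 = 10
  bit 3 = 1: r = r^2 * 14 mod 37 = 10^2 * 14 = 26*14 = 31
  -> s = B^a = 31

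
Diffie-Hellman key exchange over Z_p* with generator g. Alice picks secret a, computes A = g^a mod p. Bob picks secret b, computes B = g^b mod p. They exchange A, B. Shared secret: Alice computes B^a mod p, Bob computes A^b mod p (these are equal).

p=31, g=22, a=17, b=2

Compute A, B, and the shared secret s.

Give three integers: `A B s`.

A = 22^17 mod 31  (bits of 17 = 10001)
  bit 0 = 1: r = r^2 * 22 mod 31 = 1^2 * 22 = 1*22 = 22
  bit 1 = 0: r = r^2 mod 31 = 22^2 = 19
  bit 2 = 0: r = r^2 mod 31 = 19^2 = 20
  bit 3 = 0: r = r^2 mod 31 = 20^2 = 28
  bit 4 = 1: r = r^2 * 22 mod 31 = 28^2 * 22 = 9*22 = 12
  -> A = 12
B = 22^2 mod 31  (bits of 2 = 10)
  bit 0 = 1: r = r^2 * 22 mod 31 = 1^2 * 22 = 1*22 = 22
  bit 1 = 0: r = r^2 mod 31 = 22^2 = 19
  -> B = 19
s = B^a = 19^17 mod 31  (bits of 17 = 10001)
  bit 0 = 1: r = r^2 * 19 mod 31 = 1^2 * 19 = 1*19 = 19
  bit 1 = 0: r = r^2 mod 31 = 19^2 = 20
  bit 2 = 0: r = r^2 mod 31 = 20^2 = 28
  bit 3 = 0: r = r^2 mod 31 = 28^2 = 9
  bit 4 = 1: r = r^2 * 19 mod 31 = 9^2 * 19 = 19*19 = 20
  -> s = B^a = 20

Answer: 12 19 20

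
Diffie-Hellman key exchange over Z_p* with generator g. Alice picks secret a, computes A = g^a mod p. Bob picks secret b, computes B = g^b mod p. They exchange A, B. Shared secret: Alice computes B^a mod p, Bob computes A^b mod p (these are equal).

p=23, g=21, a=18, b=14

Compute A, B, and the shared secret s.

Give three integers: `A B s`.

Answer: 13 8 12

Derivation:
A = 21^18 mod 23  (bits of 18 = 10010)
  bit 0 = 1: r = r^2 * 21 mod 23 = 1^2 * 21 = 1*21 = 21
  bit 1 = 0: r = r^2 mod 23 = 21^2 = 4
  bit 2 = 0: r = r^2 mod 23 = 4^2 = 16
  bit 3 = 1: r = r^2 * 21 mod 23 = 16^2 * 21 = 3*21 = 17
  bit 4 = 0: r = r^2 mod 23 = 17^2 = 13
  -> A = 13
B = 21^14 mod 23  (bits of 14 = 1110)
  bit 0 = 1: r = r^2 * 21 mod 23 = 1^2 * 21 = 1*21 = 21
  bit 1 = 1: r = r^2 * 21 mod 23 = 21^2 * 21 = 4*21 = 15
  bit 2 = 1: r = r^2 * 21 mod 23 = 15^2 * 21 = 18*21 = 10
  bit 3 = 0: r = r^2 mod 23 = 10^2 = 8
  -> B = 8
s = B^a = 8^18 mod 23  (bits of 18 = 10010)
  bit 0 = 1: r = r^2 * 8 mod 23 = 1^2 * 8 = 1*8 = 8
  bit 1 = 0: r = r^2 mod 23 = 8^2 = 18
  bit 2 = 0: r = r^2 mod 23 = 18^2 = 2
  bit 3 = 1: r = r^2 * 8 mod 23 = 2^2 * 8 = 4*8 = 9
  bit 4 = 0: r = r^2 mod 23 = 9^2 = 12
  -> s = B^a = 12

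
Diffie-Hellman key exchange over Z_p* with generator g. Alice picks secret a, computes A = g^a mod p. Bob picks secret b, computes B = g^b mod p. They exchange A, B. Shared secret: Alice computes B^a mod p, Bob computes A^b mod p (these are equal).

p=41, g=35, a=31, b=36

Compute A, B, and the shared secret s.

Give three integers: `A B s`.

A = 35^31 mod 41  (bits of 31 = 11111)
  bit 0 = 1: r = r^2 * 35 mod 41 = 1^2 * 35 = 1*35 = 35
  bit 1 = 1: r = r^2 * 35 mod 41 = 35^2 * 35 = 36*35 = 30
  bit 2 = 1: r = r^2 * 35 mod 41 = 30^2 * 35 = 39*35 = 12
  bit 3 = 1: r = r^2 * 35 mod 41 = 12^2 * 35 = 21*35 = 38
  bit 4 = 1: r = r^2 * 35 mod 41 = 38^2 * 35 = 9*35 = 28
  -> A = 28
B = 35^36 mod 41  (bits of 36 = 100100)
  bit 0 = 1: r = r^2 * 35 mod 41 = 1^2 * 35 = 1*35 = 35
  bit 1 = 0: r = r^2 mod 41 = 35^2 = 36
  bit 2 = 0: r = r^2 mod 41 = 36^2 = 25
  bit 3 = 1: r = r^2 * 35 mod 41 = 25^2 * 35 = 10*35 = 22
  bit 4 = 0: r = r^2 mod 41 = 22^2 = 33
  bit 5 = 0: r = r^2 mod 41 = 33^2 = 23
  -> B = 23
s = B^a = 23^31 mod 41  (bits of 31 = 11111)
  bit 0 = 1: r = r^2 * 23 mod 41 = 1^2 * 23 = 1*23 = 23
  bit 1 = 1: r = r^2 * 23 mod 41 = 23^2 * 23 = 37*23 = 31
  bit 2 = 1: r = r^2 * 23 mod 41 = 31^2 * 23 = 18*23 = 4
  bit 3 = 1: r = r^2 * 23 mod 41 = 4^2 * 23 = 16*23 = 40
  bit 4 = 1: r = r^2 * 23 mod 41 = 40^2 * 23 = 1*23 = 23
  -> s = B^a = 23

Answer: 28 23 23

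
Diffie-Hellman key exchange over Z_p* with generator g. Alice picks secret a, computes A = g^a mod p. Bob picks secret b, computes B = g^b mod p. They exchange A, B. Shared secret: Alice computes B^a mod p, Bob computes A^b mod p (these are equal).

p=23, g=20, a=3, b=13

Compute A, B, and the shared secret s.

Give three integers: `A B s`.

Answer: 19 14 7

Derivation:
A = 20^3 mod 23  (bits of 3 = 11)
  bit 0 = 1: r = r^2 * 20 mod 23 = 1^2 * 20 = 1*20 = 20
  bit 1 = 1: r = r^2 * 20 mod 23 = 20^2 * 20 = 9*20 = 19
  -> A = 19
B = 20^13 mod 23  (bits of 13 = 1101)
  bit 0 = 1: r = r^2 * 20 mod 23 = 1^2 * 20 = 1*20 = 20
  bit 1 = 1: r = r^2 * 20 mod 23 = 20^2 * 20 = 9*20 = 19
  bit 2 = 0: r = r^2 mod 23 = 19^2 = 16
  bit 3 = 1: r = r^2 * 20 mod 23 = 16^2 * 20 = 3*20 = 14
  -> B = 14
s = B^a = 14^3 mod 23  (bits of 3 = 11)
  bit 0 = 1: r = r^2 * 14 mod 23 = 1^2 * 14 = 1*14 = 14
  bit 1 = 1: r = r^2 * 14 mod 23 = 14^2 * 14 = 12*14 = 7
  -> s = B^a = 7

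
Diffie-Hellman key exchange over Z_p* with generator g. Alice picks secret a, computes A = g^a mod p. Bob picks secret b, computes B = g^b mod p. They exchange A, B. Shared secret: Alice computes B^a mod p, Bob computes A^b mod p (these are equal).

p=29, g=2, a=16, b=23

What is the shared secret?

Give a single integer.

A = 2^16 mod 29  (bits of 16 = 10000)
  bit 0 = 1: r = r^2 * 2 mod 29 = 1^2 * 2 = 1*2 = 2
  bit 1 = 0: r = r^2 mod 29 = 2^2 = 4
  bit 2 = 0: r = r^2 mod 29 = 4^2 = 16
  bit 3 = 0: r = r^2 mod 29 = 16^2 = 24
  bit 4 = 0: r = r^2 mod 29 = 24^2 = 25
  -> A = 25
B = 2^23 mod 29  (bits of 23 = 10111)
  bit 0 = 1: r = r^2 * 2 mod 29 = 1^2 * 2 = 1*2 = 2
  bit 1 = 0: r = r^2 mod 29 = 2^2 = 4
  bit 2 = 1: r = r^2 * 2 mod 29 = 4^2 * 2 = 16*2 = 3
  bit 3 = 1: r = r^2 * 2 mod 29 = 3^2 * 2 = 9*2 = 18
  bit 4 = 1: r = r^2 * 2 mod 29 = 18^2 * 2 = 5*2 = 10
  -> B = 10
s = B^a = 10^16 mod 29  (bits of 16 = 10000)
  bit 0 = 1: r = r^2 * 10 mod 29 = 1^2 * 10 = 1*10 = 10
  bit 1 = 0: r = r^2 mod 29 = 10^2 = 13
  bit 2 = 0: r = r^2 mod 29 = 13^2 = 24
  bit 3 = 0: r = r^2 mod 29 = 24^2 = 25
  bit 4 = 0: r = r^2 mod 29 = 25^2 = 16
  -> s = B^a = 16

Answer: 16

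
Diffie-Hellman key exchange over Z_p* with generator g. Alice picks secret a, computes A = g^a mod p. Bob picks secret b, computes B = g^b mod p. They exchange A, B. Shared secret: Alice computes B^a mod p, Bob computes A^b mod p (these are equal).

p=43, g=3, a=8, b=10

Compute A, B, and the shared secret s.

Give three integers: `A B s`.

Answer: 25 10 17

Derivation:
A = 3^8 mod 43  (bits of 8 = 1000)
  bit 0 = 1: r = r^2 * 3 mod 43 = 1^2 * 3 = 1*3 = 3
  bit 1 = 0: r = r^2 mod 43 = 3^2 = 9
  bit 2 = 0: r = r^2 mod 43 = 9^2 = 38
  bit 3 = 0: r = r^2 mod 43 = 38^2 = 25
  -> A = 25
B = 3^10 mod 43  (bits of 10 = 1010)
  bit 0 = 1: r = r^2 * 3 mod 43 = 1^2 * 3 = 1*3 = 3
  bit 1 = 0: r = r^2 mod 43 = 3^2 = 9
  bit 2 = 1: r = r^2 * 3 mod 43 = 9^2 * 3 = 38*3 = 28
  bit 3 = 0: r = r^2 mod 43 = 28^2 = 10
  -> B = 10
s = B^a = 10^8 mod 43  (bits of 8 = 1000)
  bit 0 = 1: r = r^2 * 10 mod 43 = 1^2 * 10 = 1*10 = 10
  bit 1 = 0: r = r^2 mod 43 = 10^2 = 14
  bit 2 = 0: r = r^2 mod 43 = 14^2 = 24
  bit 3 = 0: r = r^2 mod 43 = 24^2 = 17
  -> s = B^a = 17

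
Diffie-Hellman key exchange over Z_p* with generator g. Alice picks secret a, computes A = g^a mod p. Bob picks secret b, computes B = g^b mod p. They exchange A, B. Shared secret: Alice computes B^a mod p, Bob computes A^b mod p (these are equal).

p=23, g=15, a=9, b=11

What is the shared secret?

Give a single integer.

Answer: 22

Derivation:
A = 15^9 mod 23  (bits of 9 = 1001)
  bit 0 = 1: r = r^2 * 15 mod 23 = 1^2 * 15 = 1*15 = 15
  bit 1 = 0: r = r^2 mod 23 = 15^2 = 18
  bit 2 = 0: r = r^2 mod 23 = 18^2 = 2
  bit 3 = 1: r = r^2 * 15 mod 23 = 2^2 * 15 = 4*15 = 14
  -> A = 14
B = 15^11 mod 23  (bits of 11 = 1011)
  bit 0 = 1: r = r^2 * 15 mod 23 = 1^2 * 15 = 1*15 = 15
  bit 1 = 0: r = r^2 mod 23 = 15^2 = 18
  bit 2 = 1: r = r^2 * 15 mod 23 = 18^2 * 15 = 2*15 = 7
  bit 3 = 1: r = r^2 * 15 mod 23 = 7^2 * 15 = 3*15 = 22
  -> B = 22
s = B^a = 22^9 mod 23  (bits of 9 = 1001)
  bit 0 = 1: r = r^2 * 22 mod 23 = 1^2 * 22 = 1*22 = 22
  bit 1 = 0: r = r^2 mod 23 = 22^2 = 1
  bit 2 = 0: r = r^2 mod 23 = 1^2 = 1
  bit 3 = 1: r = r^2 * 22 mod 23 = 1^2 * 22 = 1*22 = 22
  -> s = B^a = 22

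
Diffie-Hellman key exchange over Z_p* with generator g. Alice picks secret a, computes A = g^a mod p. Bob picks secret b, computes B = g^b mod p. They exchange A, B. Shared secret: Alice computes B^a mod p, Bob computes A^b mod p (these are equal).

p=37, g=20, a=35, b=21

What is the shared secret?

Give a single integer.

A = 20^35 mod 37  (bits of 35 = 100011)
  bit 0 = 1: r = r^2 * 20 mod 37 = 1^2 * 20 = 1*20 = 20
  bit 1 = 0: r = r^2 mod 37 = 20^2 = 30
  bit 2 = 0: r = r^2 mod 37 = 30^2 = 12
  bit 3 = 0: r = r^2 mod 37 = 12^2 = 33
  bit 4 = 1: r = r^2 * 20 mod 37 = 33^2 * 20 = 16*20 = 24
  bit 5 = 1: r = r^2 * 20 mod 37 = 24^2 * 20 = 21*20 = 13
  -> A = 13
B = 20^21 mod 37  (bits of 21 = 10101)
  bit 0 = 1: r = r^2 * 20 mod 37 = 1^2 * 20 = 1*20 = 20
  bit 1 = 0: r = r^2 mod 37 = 20^2 = 30
  bit 2 = 1: r = r^2 * 20 mod 37 = 30^2 * 20 = 12*20 = 18
  bit 3 = 0: r = r^2 mod 37 = 18^2 = 28
  bit 4 = 1: r = r^2 * 20 mod 37 = 28^2 * 20 = 7*20 = 29
  -> B = 29
s = B^a = 29^35 mod 37  (bits of 35 = 100011)
  bit 0 = 1: r = r^2 * 29 mod 37 = 1^2 * 29 = 1*29 = 29
  bit 1 = 0: r = r^2 mod 37 = 29^2 = 27
  bit 2 = 0: r = r^2 mod 37 = 27^2 = 26
  bit 3 = 0: r = r^2 mod 37 = 26^2 = 10
  bit 4 = 1: r = r^2 * 29 mod 37 = 10^2 * 29 = 26*29 = 14
  bit 5 = 1: r = r^2 * 29 mod 37 = 14^2 * 29 = 11*29 = 23
  -> s = B^a = 23

Answer: 23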